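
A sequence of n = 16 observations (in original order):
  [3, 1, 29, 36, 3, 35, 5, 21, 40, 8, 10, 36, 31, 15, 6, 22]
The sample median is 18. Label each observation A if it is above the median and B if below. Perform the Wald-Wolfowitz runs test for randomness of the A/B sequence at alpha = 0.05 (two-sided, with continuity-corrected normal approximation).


Step 1: Compute median = 18; label A = above, B = below.
Labels in order: BBAABABAABBAABBA  (n_A = 8, n_B = 8)
Step 2: Count runs R = 10.
Step 3: Under H0 (random ordering), E[R] = 2*n_A*n_B/(n_A+n_B) + 1 = 2*8*8/16 + 1 = 9.0000.
        Var[R] = 2*n_A*n_B*(2*n_A*n_B - n_A - n_B) / ((n_A+n_B)^2 * (n_A+n_B-1)) = 14336/3840 = 3.7333.
        SD[R] = 1.9322.
Step 4: Continuity-corrected z = (R - 0.5 - E[R]) / SD[R] = (10 - 0.5 - 9.0000) / 1.9322 = 0.2588.
Step 5: Two-sided p-value via normal approximation = 2*(1 - Phi(|z|)) = 0.795809.
Step 6: alpha = 0.05. fail to reject H0.

R = 10, z = 0.2588, p = 0.795809, fail to reject H0.


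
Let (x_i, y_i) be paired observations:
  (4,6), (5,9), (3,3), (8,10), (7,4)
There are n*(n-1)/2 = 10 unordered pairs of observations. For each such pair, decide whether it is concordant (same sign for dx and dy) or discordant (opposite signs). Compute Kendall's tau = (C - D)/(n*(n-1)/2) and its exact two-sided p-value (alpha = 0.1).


Step 1: Enumerate the 10 unordered pairs (i,j) with i<j and classify each by sign(x_j-x_i) * sign(y_j-y_i).
  (1,2):dx=+1,dy=+3->C; (1,3):dx=-1,dy=-3->C; (1,4):dx=+4,dy=+4->C; (1,5):dx=+3,dy=-2->D
  (2,3):dx=-2,dy=-6->C; (2,4):dx=+3,dy=+1->C; (2,5):dx=+2,dy=-5->D; (3,4):dx=+5,dy=+7->C
  (3,5):dx=+4,dy=+1->C; (4,5):dx=-1,dy=-6->C
Step 2: C = 8, D = 2, total pairs = 10.
Step 3: tau = (C - D)/(n(n-1)/2) = (8 - 2)/10 = 0.600000.
Step 4: Exact two-sided p-value (enumerate n! = 120 permutations of y under H0): p = 0.233333.
Step 5: alpha = 0.1. fail to reject H0.

tau_b = 0.6000 (C=8, D=2), p = 0.233333, fail to reject H0.


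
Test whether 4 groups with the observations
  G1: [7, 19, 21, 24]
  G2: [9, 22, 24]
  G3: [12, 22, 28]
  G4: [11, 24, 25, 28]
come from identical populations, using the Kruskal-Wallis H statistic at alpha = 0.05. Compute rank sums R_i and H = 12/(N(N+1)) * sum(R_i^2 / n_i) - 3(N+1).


Step 1: Combine all N = 14 observations and assign midranks.
sorted (value, group, rank): (7,G1,1), (9,G2,2), (11,G4,3), (12,G3,4), (19,G1,5), (21,G1,6), (22,G2,7.5), (22,G3,7.5), (24,G1,10), (24,G2,10), (24,G4,10), (25,G4,12), (28,G3,13.5), (28,G4,13.5)
Step 2: Sum ranks within each group.
R_1 = 22 (n_1 = 4)
R_2 = 19.5 (n_2 = 3)
R_3 = 25 (n_3 = 3)
R_4 = 38.5 (n_4 = 4)
Step 3: H = 12/(N(N+1)) * sum(R_i^2/n_i) - 3(N+1)
     = 12/(14*15) * (22^2/4 + 19.5^2/3 + 25^2/3 + 38.5^2/4) - 3*15
     = 0.057143 * 826.646 - 45
     = 2.236905.
Step 4: Ties present; correction factor C = 1 - 36/(14^3 - 14) = 0.986813. Corrected H = 2.236905 / 0.986813 = 2.266797.
Step 5: Under H0, H ~ chi^2(3); p-value = 0.518912.
Step 6: alpha = 0.05. fail to reject H0.

H = 2.2668, df = 3, p = 0.518912, fail to reject H0.


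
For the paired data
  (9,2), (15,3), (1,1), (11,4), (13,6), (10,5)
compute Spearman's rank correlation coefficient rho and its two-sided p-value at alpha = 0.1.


Step 1: Rank x and y separately (midranks; no ties here).
rank(x): 9->2, 15->6, 1->1, 11->4, 13->5, 10->3
rank(y): 2->2, 3->3, 1->1, 4->4, 6->6, 5->5
Step 2: d_i = R_x(i) - R_y(i); compute d_i^2.
  (2-2)^2=0, (6-3)^2=9, (1-1)^2=0, (4-4)^2=0, (5-6)^2=1, (3-5)^2=4
sum(d^2) = 14.
Step 3: rho = 1 - 6*14 / (6*(6^2 - 1)) = 1 - 84/210 = 0.600000.
Step 4: Under H0, t = rho * sqrt((n-2)/(1-rho^2)) = 1.5000 ~ t(4).
Step 5: Two-sided p-value from the t-distribution with 4 df = 0.208000.
Step 6: alpha = 0.1. fail to reject H0.

rho = 0.6000, p = 0.208000, fail to reject H0 at alpha = 0.1.


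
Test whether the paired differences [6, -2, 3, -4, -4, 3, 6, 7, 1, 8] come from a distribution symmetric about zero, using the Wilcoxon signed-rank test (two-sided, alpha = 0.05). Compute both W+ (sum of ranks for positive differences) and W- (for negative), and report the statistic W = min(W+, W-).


Step 1: Drop any zero differences (none here) and take |d_i|.
|d| = [6, 2, 3, 4, 4, 3, 6, 7, 1, 8]
Step 2: Midrank |d_i| (ties get averaged ranks).
ranks: |6|->7.5, |2|->2, |3|->3.5, |4|->5.5, |4|->5.5, |3|->3.5, |6|->7.5, |7|->9, |1|->1, |8|->10
Step 3: Attach original signs; sum ranks with positive sign and with negative sign.
W+ = 7.5 + 3.5 + 3.5 + 7.5 + 9 + 1 + 10 = 42
W- = 2 + 5.5 + 5.5 = 13
(Check: W+ + W- = 55 should equal n(n+1)/2 = 55.)
Step 4: Test statistic W = min(W+, W-) = 13.
Step 5: Ties in |d|, so use the tie-corrected normal approximation.
        E[W] = n(n+1)/4 = 10*11/4 = 27.5.
        Tie groups: |d|=3 (t=2), |d|=4 (t=2), |d|=6 (t=2); sum(t^3 - t) = 18.
        Var[W] = n(n+1)(2n+1)/24 - sum(t^3-t)/48 = 2310/24 - 18/48 = 95.875.
        z = (W - E[W]) / sqrt(Var[W]) = (13 - 27.5) / 9.7916 = -1.4809.
        Two-sided p = 2*Phi(z) = 0.138643.
Step 6: alpha = 0.05. fail to reject H0.

W+ = 42, W- = 13, W = min = 13, p = 0.138643, fail to reject H0.


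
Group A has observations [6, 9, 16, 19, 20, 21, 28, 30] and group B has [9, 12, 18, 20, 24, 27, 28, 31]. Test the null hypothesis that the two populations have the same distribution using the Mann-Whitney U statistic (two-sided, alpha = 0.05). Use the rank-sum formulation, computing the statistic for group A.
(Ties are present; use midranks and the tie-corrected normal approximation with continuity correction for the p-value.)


Step 1: Combine and sort all 16 observations; assign midranks.
sorted (value, group): (6,X), (9,X), (9,Y), (12,Y), (16,X), (18,Y), (19,X), (20,X), (20,Y), (21,X), (24,Y), (27,Y), (28,X), (28,Y), (30,X), (31,Y)
ranks: 6->1, 9->2.5, 9->2.5, 12->4, 16->5, 18->6, 19->7, 20->8.5, 20->8.5, 21->10, 24->11, 27->12, 28->13.5, 28->13.5, 30->15, 31->16
Step 2: Rank sum for X: R1 = 1 + 2.5 + 5 + 7 + 8.5 + 10 + 13.5 + 15 = 62.5.
Step 3: U_X = R1 - n1(n1+1)/2 = 62.5 - 8*9/2 = 62.5 - 36 = 26.5.
       U_Y = n1*n2 - U_X = 64 - 26.5 = 37.5.
Step 4: Ties are present, so use the tie-corrected normal approximation (with continuity correction) for the p-value.
Step 5: p-value = 0.598703; compare to alpha = 0.05. fail to reject H0.

U_X = 26.5, p = 0.598703, fail to reject H0 at alpha = 0.05.


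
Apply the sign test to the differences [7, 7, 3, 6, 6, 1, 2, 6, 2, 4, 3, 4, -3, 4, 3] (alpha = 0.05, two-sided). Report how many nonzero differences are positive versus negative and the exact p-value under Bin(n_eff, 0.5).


Step 1: Discard zero differences. Original n = 15; n_eff = number of nonzero differences = 15.
Nonzero differences (with sign): +7, +7, +3, +6, +6, +1, +2, +6, +2, +4, +3, +4, -3, +4, +3
Step 2: Count signs: positive = 14, negative = 1.
Step 3: Under H0: P(positive) = 0.5, so the number of positives S ~ Bin(15, 0.5).
Step 4: Two-sided exact p-value = sum of Bin(15,0.5) probabilities at or below the observed probability = 0.000977.
Step 5: alpha = 0.05. reject H0.

n_eff = 15, pos = 14, neg = 1, p = 0.000977, reject H0.


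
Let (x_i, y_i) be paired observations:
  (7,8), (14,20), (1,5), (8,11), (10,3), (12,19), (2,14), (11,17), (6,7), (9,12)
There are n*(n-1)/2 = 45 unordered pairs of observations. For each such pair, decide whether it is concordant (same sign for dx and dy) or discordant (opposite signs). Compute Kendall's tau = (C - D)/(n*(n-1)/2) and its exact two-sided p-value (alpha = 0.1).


Step 1: Enumerate the 45 unordered pairs (i,j) with i<j and classify each by sign(x_j-x_i) * sign(y_j-y_i).
  (1,2):dx=+7,dy=+12->C; (1,3):dx=-6,dy=-3->C; (1,4):dx=+1,dy=+3->C; (1,5):dx=+3,dy=-5->D
  (1,6):dx=+5,dy=+11->C; (1,7):dx=-5,dy=+6->D; (1,8):dx=+4,dy=+9->C; (1,9):dx=-1,dy=-1->C
  (1,10):dx=+2,dy=+4->C; (2,3):dx=-13,dy=-15->C; (2,4):dx=-6,dy=-9->C; (2,5):dx=-4,dy=-17->C
  (2,6):dx=-2,dy=-1->C; (2,7):dx=-12,dy=-6->C; (2,8):dx=-3,dy=-3->C; (2,9):dx=-8,dy=-13->C
  (2,10):dx=-5,dy=-8->C; (3,4):dx=+7,dy=+6->C; (3,5):dx=+9,dy=-2->D; (3,6):dx=+11,dy=+14->C
  (3,7):dx=+1,dy=+9->C; (3,8):dx=+10,dy=+12->C; (3,9):dx=+5,dy=+2->C; (3,10):dx=+8,dy=+7->C
  (4,5):dx=+2,dy=-8->D; (4,6):dx=+4,dy=+8->C; (4,7):dx=-6,dy=+3->D; (4,8):dx=+3,dy=+6->C
  (4,9):dx=-2,dy=-4->C; (4,10):dx=+1,dy=+1->C; (5,6):dx=+2,dy=+16->C; (5,7):dx=-8,dy=+11->D
  (5,8):dx=+1,dy=+14->C; (5,9):dx=-4,dy=+4->D; (5,10):dx=-1,dy=+9->D; (6,7):dx=-10,dy=-5->C
  (6,8):dx=-1,dy=-2->C; (6,9):dx=-6,dy=-12->C; (6,10):dx=-3,dy=-7->C; (7,8):dx=+9,dy=+3->C
  (7,9):dx=+4,dy=-7->D; (7,10):dx=+7,dy=-2->D; (8,9):dx=-5,dy=-10->C; (8,10):dx=-2,dy=-5->C
  (9,10):dx=+3,dy=+5->C
Step 2: C = 35, D = 10, total pairs = 45.
Step 3: tau = (C - D)/(n(n-1)/2) = (35 - 10)/45 = 0.555556.
Step 4: Exact two-sided p-value (enumerate n! = 3628800 permutations of y under H0): p = 0.028609.
Step 5: alpha = 0.1. reject H0.

tau_b = 0.5556 (C=35, D=10), p = 0.028609, reject H0.


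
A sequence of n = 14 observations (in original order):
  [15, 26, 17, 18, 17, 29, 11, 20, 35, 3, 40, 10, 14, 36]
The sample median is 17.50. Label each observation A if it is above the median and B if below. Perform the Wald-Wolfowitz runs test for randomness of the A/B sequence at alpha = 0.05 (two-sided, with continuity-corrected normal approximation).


Step 1: Compute median = 17.50; label A = above, B = below.
Labels in order: BABABABAABABBA  (n_A = 7, n_B = 7)
Step 2: Count runs R = 12.
Step 3: Under H0 (random ordering), E[R] = 2*n_A*n_B/(n_A+n_B) + 1 = 2*7*7/14 + 1 = 8.0000.
        Var[R] = 2*n_A*n_B*(2*n_A*n_B - n_A - n_B) / ((n_A+n_B)^2 * (n_A+n_B-1)) = 8232/2548 = 3.2308.
        SD[R] = 1.7974.
Step 4: Continuity-corrected z = (R - 0.5 - E[R]) / SD[R] = (12 - 0.5 - 8.0000) / 1.7974 = 1.9472.
Step 5: Two-sided p-value via normal approximation = 2*(1 - Phi(|z|)) = 0.051508.
Step 6: alpha = 0.05. fail to reject H0.

R = 12, z = 1.9472, p = 0.051508, fail to reject H0.


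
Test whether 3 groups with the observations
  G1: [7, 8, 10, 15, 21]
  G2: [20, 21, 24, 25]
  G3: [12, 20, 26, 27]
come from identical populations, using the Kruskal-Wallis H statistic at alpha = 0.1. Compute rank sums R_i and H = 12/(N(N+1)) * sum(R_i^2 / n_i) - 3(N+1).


Step 1: Combine all N = 13 observations and assign midranks.
sorted (value, group, rank): (7,G1,1), (8,G1,2), (10,G1,3), (12,G3,4), (15,G1,5), (20,G2,6.5), (20,G3,6.5), (21,G1,8.5), (21,G2,8.5), (24,G2,10), (25,G2,11), (26,G3,12), (27,G3,13)
Step 2: Sum ranks within each group.
R_1 = 19.5 (n_1 = 5)
R_2 = 36 (n_2 = 4)
R_3 = 35.5 (n_3 = 4)
Step 3: H = 12/(N(N+1)) * sum(R_i^2/n_i) - 3(N+1)
     = 12/(13*14) * (19.5^2/5 + 36^2/4 + 35.5^2/4) - 3*14
     = 0.065934 * 715.112 - 42
     = 5.150275.
Step 4: Ties present; correction factor C = 1 - 12/(13^3 - 13) = 0.994505. Corrected H = 5.150275 / 0.994505 = 5.178729.
Step 5: Under H0, H ~ chi^2(2); p-value = 0.075068.
Step 6: alpha = 0.1. reject H0.

H = 5.1787, df = 2, p = 0.075068, reject H0.


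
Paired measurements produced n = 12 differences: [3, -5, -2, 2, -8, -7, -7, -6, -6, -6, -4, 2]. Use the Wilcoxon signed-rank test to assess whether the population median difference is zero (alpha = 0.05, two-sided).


Step 1: Drop any zero differences (none here) and take |d_i|.
|d| = [3, 5, 2, 2, 8, 7, 7, 6, 6, 6, 4, 2]
Step 2: Midrank |d_i| (ties get averaged ranks).
ranks: |3|->4, |5|->6, |2|->2, |2|->2, |8|->12, |7|->10.5, |7|->10.5, |6|->8, |6|->8, |6|->8, |4|->5, |2|->2
Step 3: Attach original signs; sum ranks with positive sign and with negative sign.
W+ = 4 + 2 + 2 = 8
W- = 6 + 2 + 12 + 10.5 + 10.5 + 8 + 8 + 8 + 5 = 70
(Check: W+ + W- = 78 should equal n(n+1)/2 = 78.)
Step 4: Test statistic W = min(W+, W-) = 8.
Step 5: Ties in |d|, so use the tie-corrected normal approximation.
        E[W] = n(n+1)/4 = 12*13/4 = 39.
        Tie groups: |d|=2 (t=3), |d|=6 (t=3), |d|=7 (t=2); sum(t^3 - t) = 54.
        Var[W] = n(n+1)(2n+1)/24 - sum(t^3-t)/48 = 3900/24 - 54/48 = 161.375.
        z = (W - E[W]) / sqrt(Var[W]) = (8 - 39) / 12.7033 = -2.4403.
        Two-sided p = 2*Phi(z) = 0.014675.
Step 6: alpha = 0.05. reject H0.

W+ = 8, W- = 70, W = min = 8, p = 0.014675, reject H0.


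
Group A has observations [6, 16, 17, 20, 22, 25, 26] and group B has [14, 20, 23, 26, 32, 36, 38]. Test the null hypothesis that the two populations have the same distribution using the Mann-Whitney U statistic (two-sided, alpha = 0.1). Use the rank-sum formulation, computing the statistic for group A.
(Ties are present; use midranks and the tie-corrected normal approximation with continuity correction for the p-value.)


Step 1: Combine and sort all 14 observations; assign midranks.
sorted (value, group): (6,X), (14,Y), (16,X), (17,X), (20,X), (20,Y), (22,X), (23,Y), (25,X), (26,X), (26,Y), (32,Y), (36,Y), (38,Y)
ranks: 6->1, 14->2, 16->3, 17->4, 20->5.5, 20->5.5, 22->7, 23->8, 25->9, 26->10.5, 26->10.5, 32->12, 36->13, 38->14
Step 2: Rank sum for X: R1 = 1 + 3 + 4 + 5.5 + 7 + 9 + 10.5 = 40.
Step 3: U_X = R1 - n1(n1+1)/2 = 40 - 7*8/2 = 40 - 28 = 12.
       U_Y = n1*n2 - U_X = 49 - 12 = 37.
Step 4: Ties are present, so use the tie-corrected normal approximation (with continuity correction) for the p-value.
Step 5: p-value = 0.124371; compare to alpha = 0.1. fail to reject H0.

U_X = 12, p = 0.124371, fail to reject H0 at alpha = 0.1.


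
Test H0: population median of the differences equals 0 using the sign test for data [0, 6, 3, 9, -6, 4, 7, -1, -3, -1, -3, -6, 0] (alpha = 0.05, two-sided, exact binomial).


Step 1: Discard zero differences. Original n = 13; n_eff = number of nonzero differences = 11.
Nonzero differences (with sign): +6, +3, +9, -6, +4, +7, -1, -3, -1, -3, -6
Step 2: Count signs: positive = 5, negative = 6.
Step 3: Under H0: P(positive) = 0.5, so the number of positives S ~ Bin(11, 0.5).
Step 4: Two-sided exact p-value = sum of Bin(11,0.5) probabilities at or below the observed probability = 1.000000.
Step 5: alpha = 0.05. fail to reject H0.

n_eff = 11, pos = 5, neg = 6, p = 1.000000, fail to reject H0.


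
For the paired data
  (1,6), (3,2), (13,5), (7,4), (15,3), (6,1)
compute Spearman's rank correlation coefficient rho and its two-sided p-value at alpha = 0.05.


Step 1: Rank x and y separately (midranks; no ties here).
rank(x): 1->1, 3->2, 13->5, 7->4, 15->6, 6->3
rank(y): 6->6, 2->2, 5->5, 4->4, 3->3, 1->1
Step 2: d_i = R_x(i) - R_y(i); compute d_i^2.
  (1-6)^2=25, (2-2)^2=0, (5-5)^2=0, (4-4)^2=0, (6-3)^2=9, (3-1)^2=4
sum(d^2) = 38.
Step 3: rho = 1 - 6*38 / (6*(6^2 - 1)) = 1 - 228/210 = -0.085714.
Step 4: Under H0, t = rho * sqrt((n-2)/(1-rho^2)) = -0.1721 ~ t(4).
Step 5: Two-sided p-value from the t-distribution with 4 df = 0.871743.
Step 6: alpha = 0.05. fail to reject H0.

rho = -0.0857, p = 0.871743, fail to reject H0 at alpha = 0.05.


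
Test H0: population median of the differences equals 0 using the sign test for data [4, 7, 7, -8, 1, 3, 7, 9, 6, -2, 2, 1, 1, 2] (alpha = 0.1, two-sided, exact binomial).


Step 1: Discard zero differences. Original n = 14; n_eff = number of nonzero differences = 14.
Nonzero differences (with sign): +4, +7, +7, -8, +1, +3, +7, +9, +6, -2, +2, +1, +1, +2
Step 2: Count signs: positive = 12, negative = 2.
Step 3: Under H0: P(positive) = 0.5, so the number of positives S ~ Bin(14, 0.5).
Step 4: Two-sided exact p-value = sum of Bin(14,0.5) probabilities at or below the observed probability = 0.012939.
Step 5: alpha = 0.1. reject H0.

n_eff = 14, pos = 12, neg = 2, p = 0.012939, reject H0.


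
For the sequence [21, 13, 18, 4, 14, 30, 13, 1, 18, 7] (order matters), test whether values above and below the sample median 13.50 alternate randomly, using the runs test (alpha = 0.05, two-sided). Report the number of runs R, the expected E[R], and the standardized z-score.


Step 1: Compute median = 13.50; label A = above, B = below.
Labels in order: ABABAABBAB  (n_A = 5, n_B = 5)
Step 2: Count runs R = 8.
Step 3: Under H0 (random ordering), E[R] = 2*n_A*n_B/(n_A+n_B) + 1 = 2*5*5/10 + 1 = 6.0000.
        Var[R] = 2*n_A*n_B*(2*n_A*n_B - n_A - n_B) / ((n_A+n_B)^2 * (n_A+n_B-1)) = 2000/900 = 2.2222.
        SD[R] = 1.4907.
Step 4: Continuity-corrected z = (R - 0.5 - E[R]) / SD[R] = (8 - 0.5 - 6.0000) / 1.4907 = 1.0062.
Step 5: Two-sided p-value via normal approximation = 2*(1 - Phi(|z|)) = 0.314305.
Step 6: alpha = 0.05. fail to reject H0.

R = 8, z = 1.0062, p = 0.314305, fail to reject H0.


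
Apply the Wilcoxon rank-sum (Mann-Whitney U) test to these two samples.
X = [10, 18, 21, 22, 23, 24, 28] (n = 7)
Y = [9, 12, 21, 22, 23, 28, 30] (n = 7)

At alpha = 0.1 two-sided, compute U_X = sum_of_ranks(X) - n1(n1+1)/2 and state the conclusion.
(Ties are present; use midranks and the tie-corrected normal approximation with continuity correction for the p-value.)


Step 1: Combine and sort all 14 observations; assign midranks.
sorted (value, group): (9,Y), (10,X), (12,Y), (18,X), (21,X), (21,Y), (22,X), (22,Y), (23,X), (23,Y), (24,X), (28,X), (28,Y), (30,Y)
ranks: 9->1, 10->2, 12->3, 18->4, 21->5.5, 21->5.5, 22->7.5, 22->7.5, 23->9.5, 23->9.5, 24->11, 28->12.5, 28->12.5, 30->14
Step 2: Rank sum for X: R1 = 2 + 4 + 5.5 + 7.5 + 9.5 + 11 + 12.5 = 52.
Step 3: U_X = R1 - n1(n1+1)/2 = 52 - 7*8/2 = 52 - 28 = 24.
       U_Y = n1*n2 - U_X = 49 - 24 = 25.
Step 4: Ties are present, so use the tie-corrected normal approximation (with continuity correction) for the p-value.
Step 5: p-value = 1.000000; compare to alpha = 0.1. fail to reject H0.

U_X = 24, p = 1.000000, fail to reject H0 at alpha = 0.1.


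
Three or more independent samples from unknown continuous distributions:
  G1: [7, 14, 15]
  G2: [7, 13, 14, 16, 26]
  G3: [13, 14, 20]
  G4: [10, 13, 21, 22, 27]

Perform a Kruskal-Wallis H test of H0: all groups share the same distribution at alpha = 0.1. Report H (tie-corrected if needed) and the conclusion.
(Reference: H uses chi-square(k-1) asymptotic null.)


Step 1: Combine all N = 16 observations and assign midranks.
sorted (value, group, rank): (7,G1,1.5), (7,G2,1.5), (10,G4,3), (13,G2,5), (13,G3,5), (13,G4,5), (14,G1,8), (14,G2,8), (14,G3,8), (15,G1,10), (16,G2,11), (20,G3,12), (21,G4,13), (22,G4,14), (26,G2,15), (27,G4,16)
Step 2: Sum ranks within each group.
R_1 = 19.5 (n_1 = 3)
R_2 = 40.5 (n_2 = 5)
R_3 = 25 (n_3 = 3)
R_4 = 51 (n_4 = 5)
Step 3: H = 12/(N(N+1)) * sum(R_i^2/n_i) - 3(N+1)
     = 12/(16*17) * (19.5^2/3 + 40.5^2/5 + 25^2/3 + 51^2/5) - 3*17
     = 0.044118 * 1183.33 - 51
     = 1.205882.
Step 4: Ties present; correction factor C = 1 - 54/(16^3 - 16) = 0.986765. Corrected H = 1.205882 / 0.986765 = 1.222057.
Step 5: Under H0, H ~ chi^2(3); p-value = 0.747719.
Step 6: alpha = 0.1. fail to reject H0.

H = 1.2221, df = 3, p = 0.747719, fail to reject H0.


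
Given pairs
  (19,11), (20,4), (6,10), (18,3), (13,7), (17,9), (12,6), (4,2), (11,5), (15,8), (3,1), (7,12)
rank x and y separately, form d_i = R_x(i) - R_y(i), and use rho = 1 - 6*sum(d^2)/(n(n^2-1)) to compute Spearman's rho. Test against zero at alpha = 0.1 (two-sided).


Step 1: Rank x and y separately (midranks; no ties here).
rank(x): 19->11, 20->12, 6->3, 18->10, 13->7, 17->9, 12->6, 4->2, 11->5, 15->8, 3->1, 7->4
rank(y): 11->11, 4->4, 10->10, 3->3, 7->7, 9->9, 6->6, 2->2, 5->5, 8->8, 1->1, 12->12
Step 2: d_i = R_x(i) - R_y(i); compute d_i^2.
  (11-11)^2=0, (12-4)^2=64, (3-10)^2=49, (10-3)^2=49, (7-7)^2=0, (9-9)^2=0, (6-6)^2=0, (2-2)^2=0, (5-5)^2=0, (8-8)^2=0, (1-1)^2=0, (4-12)^2=64
sum(d^2) = 226.
Step 3: rho = 1 - 6*226 / (12*(12^2 - 1)) = 1 - 1356/1716 = 0.209790.
Step 4: Under H0, t = rho * sqrt((n-2)/(1-rho^2)) = 0.6785 ~ t(10).
Step 5: Two-sided p-value from the t-distribution with 10 df = 0.512841.
Step 6: alpha = 0.1. fail to reject H0.

rho = 0.2098, p = 0.512841, fail to reject H0 at alpha = 0.1.


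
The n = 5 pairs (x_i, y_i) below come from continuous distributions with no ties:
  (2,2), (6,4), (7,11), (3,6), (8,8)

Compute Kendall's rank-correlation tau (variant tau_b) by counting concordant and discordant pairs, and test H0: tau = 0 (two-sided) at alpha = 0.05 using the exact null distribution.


Step 1: Enumerate the 10 unordered pairs (i,j) with i<j and classify each by sign(x_j-x_i) * sign(y_j-y_i).
  (1,2):dx=+4,dy=+2->C; (1,3):dx=+5,dy=+9->C; (1,4):dx=+1,dy=+4->C; (1,5):dx=+6,dy=+6->C
  (2,3):dx=+1,dy=+7->C; (2,4):dx=-3,dy=+2->D; (2,5):dx=+2,dy=+4->C; (3,4):dx=-4,dy=-5->C
  (3,5):dx=+1,dy=-3->D; (4,5):dx=+5,dy=+2->C
Step 2: C = 8, D = 2, total pairs = 10.
Step 3: tau = (C - D)/(n(n-1)/2) = (8 - 2)/10 = 0.600000.
Step 4: Exact two-sided p-value (enumerate n! = 120 permutations of y under H0): p = 0.233333.
Step 5: alpha = 0.05. fail to reject H0.

tau_b = 0.6000 (C=8, D=2), p = 0.233333, fail to reject H0.


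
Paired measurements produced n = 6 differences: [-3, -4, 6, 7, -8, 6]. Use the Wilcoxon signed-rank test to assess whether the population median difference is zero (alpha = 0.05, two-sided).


Step 1: Drop any zero differences (none here) and take |d_i|.
|d| = [3, 4, 6, 7, 8, 6]
Step 2: Midrank |d_i| (ties get averaged ranks).
ranks: |3|->1, |4|->2, |6|->3.5, |7|->5, |8|->6, |6|->3.5
Step 3: Attach original signs; sum ranks with positive sign and with negative sign.
W+ = 3.5 + 5 + 3.5 = 12
W- = 1 + 2 + 6 = 9
(Check: W+ + W- = 21 should equal n(n+1)/2 = 21.)
Step 4: Test statistic W = min(W+, W-) = 9.
Step 5: Ties in |d|, so use the tie-corrected normal approximation.
        E[W] = n(n+1)/4 = 6*7/4 = 10.5.
        Tie groups: |d|=6 (t=2); sum(t^3 - t) = 6.
        Var[W] = n(n+1)(2n+1)/24 - sum(t^3-t)/48 = 546/24 - 6/48 = 22.625.
        z = (W - E[W]) / sqrt(Var[W]) = (9 - 10.5) / 4.7566 = -0.3154.
        Two-sided p = 2*Phi(z) = 0.752494.
Step 6: alpha = 0.05. fail to reject H0.

W+ = 12, W- = 9, W = min = 9, p = 0.752494, fail to reject H0.


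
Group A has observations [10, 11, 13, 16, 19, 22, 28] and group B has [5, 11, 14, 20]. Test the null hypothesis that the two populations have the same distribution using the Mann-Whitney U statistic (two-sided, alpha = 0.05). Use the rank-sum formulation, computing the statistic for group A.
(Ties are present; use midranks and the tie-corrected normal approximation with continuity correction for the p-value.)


Step 1: Combine and sort all 11 observations; assign midranks.
sorted (value, group): (5,Y), (10,X), (11,X), (11,Y), (13,X), (14,Y), (16,X), (19,X), (20,Y), (22,X), (28,X)
ranks: 5->1, 10->2, 11->3.5, 11->3.5, 13->5, 14->6, 16->7, 19->8, 20->9, 22->10, 28->11
Step 2: Rank sum for X: R1 = 2 + 3.5 + 5 + 7 + 8 + 10 + 11 = 46.5.
Step 3: U_X = R1 - n1(n1+1)/2 = 46.5 - 7*8/2 = 46.5 - 28 = 18.5.
       U_Y = n1*n2 - U_X = 28 - 18.5 = 9.5.
Step 4: Ties are present, so use the tie-corrected normal approximation (with continuity correction) for the p-value.
Step 5: p-value = 0.448659; compare to alpha = 0.05. fail to reject H0.

U_X = 18.5, p = 0.448659, fail to reject H0 at alpha = 0.05.


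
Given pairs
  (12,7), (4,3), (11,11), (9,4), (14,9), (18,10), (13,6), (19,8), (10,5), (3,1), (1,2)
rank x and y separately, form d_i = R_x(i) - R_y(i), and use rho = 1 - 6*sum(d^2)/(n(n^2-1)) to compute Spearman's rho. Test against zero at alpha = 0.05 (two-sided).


Step 1: Rank x and y separately (midranks; no ties here).
rank(x): 12->7, 4->3, 11->6, 9->4, 14->9, 18->10, 13->8, 19->11, 10->5, 3->2, 1->1
rank(y): 7->7, 3->3, 11->11, 4->4, 9->9, 10->10, 6->6, 8->8, 5->5, 1->1, 2->2
Step 2: d_i = R_x(i) - R_y(i); compute d_i^2.
  (7-7)^2=0, (3-3)^2=0, (6-11)^2=25, (4-4)^2=0, (9-9)^2=0, (10-10)^2=0, (8-6)^2=4, (11-8)^2=9, (5-5)^2=0, (2-1)^2=1, (1-2)^2=1
sum(d^2) = 40.
Step 3: rho = 1 - 6*40 / (11*(11^2 - 1)) = 1 - 240/1320 = 0.818182.
Step 4: Under H0, t = rho * sqrt((n-2)/(1-rho^2)) = 4.2691 ~ t(9).
Step 5: Two-sided p-value from the t-distribution with 9 df = 0.002083.
Step 6: alpha = 0.05. reject H0.

rho = 0.8182, p = 0.002083, reject H0 at alpha = 0.05.


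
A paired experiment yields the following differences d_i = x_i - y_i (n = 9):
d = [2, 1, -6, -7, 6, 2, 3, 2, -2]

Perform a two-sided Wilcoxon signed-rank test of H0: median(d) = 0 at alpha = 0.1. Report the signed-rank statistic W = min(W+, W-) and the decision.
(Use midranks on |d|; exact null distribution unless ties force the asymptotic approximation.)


Step 1: Drop any zero differences (none here) and take |d_i|.
|d| = [2, 1, 6, 7, 6, 2, 3, 2, 2]
Step 2: Midrank |d_i| (ties get averaged ranks).
ranks: |2|->3.5, |1|->1, |6|->7.5, |7|->9, |6|->7.5, |2|->3.5, |3|->6, |2|->3.5, |2|->3.5
Step 3: Attach original signs; sum ranks with positive sign and with negative sign.
W+ = 3.5 + 1 + 7.5 + 3.5 + 6 + 3.5 = 25
W- = 7.5 + 9 + 3.5 = 20
(Check: W+ + W- = 45 should equal n(n+1)/2 = 45.)
Step 4: Test statistic W = min(W+, W-) = 20.
Step 5: Ties in |d|, so use the tie-corrected normal approximation.
        E[W] = n(n+1)/4 = 9*10/4 = 22.5.
        Tie groups: |d|=2 (t=4), |d|=6 (t=2); sum(t^3 - t) = 66.
        Var[W] = n(n+1)(2n+1)/24 - sum(t^3-t)/48 = 1710/24 - 66/48 = 69.875.
        z = (W - E[W]) / sqrt(Var[W]) = (20 - 22.5) / 8.3591 = -0.2991.
        Two-sided p = 2*Phi(z) = 0.764883.
Step 6: alpha = 0.1. fail to reject H0.

W+ = 25, W- = 20, W = min = 20, p = 0.764883, fail to reject H0.


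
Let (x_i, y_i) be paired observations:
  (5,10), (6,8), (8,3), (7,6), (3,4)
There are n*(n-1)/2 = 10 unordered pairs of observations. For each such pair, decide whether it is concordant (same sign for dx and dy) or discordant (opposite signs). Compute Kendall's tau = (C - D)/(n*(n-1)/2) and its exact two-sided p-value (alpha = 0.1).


Step 1: Enumerate the 10 unordered pairs (i,j) with i<j and classify each by sign(x_j-x_i) * sign(y_j-y_i).
  (1,2):dx=+1,dy=-2->D; (1,3):dx=+3,dy=-7->D; (1,4):dx=+2,dy=-4->D; (1,5):dx=-2,dy=-6->C
  (2,3):dx=+2,dy=-5->D; (2,4):dx=+1,dy=-2->D; (2,5):dx=-3,dy=-4->C; (3,4):dx=-1,dy=+3->D
  (3,5):dx=-5,dy=+1->D; (4,5):dx=-4,dy=-2->C
Step 2: C = 3, D = 7, total pairs = 10.
Step 3: tau = (C - D)/(n(n-1)/2) = (3 - 7)/10 = -0.400000.
Step 4: Exact two-sided p-value (enumerate n! = 120 permutations of y under H0): p = 0.483333.
Step 5: alpha = 0.1. fail to reject H0.

tau_b = -0.4000 (C=3, D=7), p = 0.483333, fail to reject H0.


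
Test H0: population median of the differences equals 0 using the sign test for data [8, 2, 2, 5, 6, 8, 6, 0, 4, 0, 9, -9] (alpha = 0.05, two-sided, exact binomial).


Step 1: Discard zero differences. Original n = 12; n_eff = number of nonzero differences = 10.
Nonzero differences (with sign): +8, +2, +2, +5, +6, +8, +6, +4, +9, -9
Step 2: Count signs: positive = 9, negative = 1.
Step 3: Under H0: P(positive) = 0.5, so the number of positives S ~ Bin(10, 0.5).
Step 4: Two-sided exact p-value = sum of Bin(10,0.5) probabilities at or below the observed probability = 0.021484.
Step 5: alpha = 0.05. reject H0.

n_eff = 10, pos = 9, neg = 1, p = 0.021484, reject H0.


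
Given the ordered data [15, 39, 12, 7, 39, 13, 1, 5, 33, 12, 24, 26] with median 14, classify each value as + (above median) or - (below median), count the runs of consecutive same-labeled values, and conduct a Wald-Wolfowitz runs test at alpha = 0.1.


Step 1: Compute median = 14; label A = above, B = below.
Labels in order: AABBABBBABAA  (n_A = 6, n_B = 6)
Step 2: Count runs R = 7.
Step 3: Under H0 (random ordering), E[R] = 2*n_A*n_B/(n_A+n_B) + 1 = 2*6*6/12 + 1 = 7.0000.
        Var[R] = 2*n_A*n_B*(2*n_A*n_B - n_A - n_B) / ((n_A+n_B)^2 * (n_A+n_B-1)) = 4320/1584 = 2.7273.
        SD[R] = 1.6514.
Step 4: R = E[R], so z = 0 with no continuity correction.
Step 5: Two-sided p-value via normal approximation = 2*(1 - Phi(|z|)) = 1.000000.
Step 6: alpha = 0.1. fail to reject H0.

R = 7, z = 0.0000, p = 1.000000, fail to reject H0.


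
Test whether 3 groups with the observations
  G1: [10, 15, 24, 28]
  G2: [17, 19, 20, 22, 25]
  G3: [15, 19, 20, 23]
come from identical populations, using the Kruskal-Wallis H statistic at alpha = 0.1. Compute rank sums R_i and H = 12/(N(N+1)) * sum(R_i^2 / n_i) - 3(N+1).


Step 1: Combine all N = 13 observations and assign midranks.
sorted (value, group, rank): (10,G1,1), (15,G1,2.5), (15,G3,2.5), (17,G2,4), (19,G2,5.5), (19,G3,5.5), (20,G2,7.5), (20,G3,7.5), (22,G2,9), (23,G3,10), (24,G1,11), (25,G2,12), (28,G1,13)
Step 2: Sum ranks within each group.
R_1 = 27.5 (n_1 = 4)
R_2 = 38 (n_2 = 5)
R_3 = 25.5 (n_3 = 4)
Step 3: H = 12/(N(N+1)) * sum(R_i^2/n_i) - 3(N+1)
     = 12/(13*14) * (27.5^2/4 + 38^2/5 + 25.5^2/4) - 3*14
     = 0.065934 * 640.425 - 42
     = 0.225824.
Step 4: Ties present; correction factor C = 1 - 18/(13^3 - 13) = 0.991758. Corrected H = 0.225824 / 0.991758 = 0.227701.
Step 5: Under H0, H ~ chi^2(2); p-value = 0.892391.
Step 6: alpha = 0.1. fail to reject H0.

H = 0.2277, df = 2, p = 0.892391, fail to reject H0.


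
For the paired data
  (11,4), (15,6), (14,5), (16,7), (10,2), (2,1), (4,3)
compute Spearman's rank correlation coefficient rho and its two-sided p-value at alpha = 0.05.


Step 1: Rank x and y separately (midranks; no ties here).
rank(x): 11->4, 15->6, 14->5, 16->7, 10->3, 2->1, 4->2
rank(y): 4->4, 6->6, 5->5, 7->7, 2->2, 1->1, 3->3
Step 2: d_i = R_x(i) - R_y(i); compute d_i^2.
  (4-4)^2=0, (6-6)^2=0, (5-5)^2=0, (7-7)^2=0, (3-2)^2=1, (1-1)^2=0, (2-3)^2=1
sum(d^2) = 2.
Step 3: rho = 1 - 6*2 / (7*(7^2 - 1)) = 1 - 12/336 = 0.964286.
Step 4: Under H0, t = rho * sqrt((n-2)/(1-rho^2)) = 8.1408 ~ t(5).
Step 5: Two-sided p-value from the t-distribution with 5 df = 0.000454.
Step 6: alpha = 0.05. reject H0.

rho = 0.9643, p = 0.000454, reject H0 at alpha = 0.05.


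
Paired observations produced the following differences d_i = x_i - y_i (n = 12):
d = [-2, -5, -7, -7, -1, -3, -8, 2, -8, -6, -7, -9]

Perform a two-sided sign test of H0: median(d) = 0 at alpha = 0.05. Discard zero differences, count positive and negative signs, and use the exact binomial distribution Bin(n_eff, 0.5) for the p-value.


Step 1: Discard zero differences. Original n = 12; n_eff = number of nonzero differences = 12.
Nonzero differences (with sign): -2, -5, -7, -7, -1, -3, -8, +2, -8, -6, -7, -9
Step 2: Count signs: positive = 1, negative = 11.
Step 3: Under H0: P(positive) = 0.5, so the number of positives S ~ Bin(12, 0.5).
Step 4: Two-sided exact p-value = sum of Bin(12,0.5) probabilities at or below the observed probability = 0.006348.
Step 5: alpha = 0.05. reject H0.

n_eff = 12, pos = 1, neg = 11, p = 0.006348, reject H0.


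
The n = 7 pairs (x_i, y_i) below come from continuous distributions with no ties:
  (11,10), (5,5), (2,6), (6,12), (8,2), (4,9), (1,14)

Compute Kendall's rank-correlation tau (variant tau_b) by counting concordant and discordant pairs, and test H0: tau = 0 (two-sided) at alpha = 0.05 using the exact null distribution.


Step 1: Enumerate the 21 unordered pairs (i,j) with i<j and classify each by sign(x_j-x_i) * sign(y_j-y_i).
  (1,2):dx=-6,dy=-5->C; (1,3):dx=-9,dy=-4->C; (1,4):dx=-5,dy=+2->D; (1,5):dx=-3,dy=-8->C
  (1,6):dx=-7,dy=-1->C; (1,7):dx=-10,dy=+4->D; (2,3):dx=-3,dy=+1->D; (2,4):dx=+1,dy=+7->C
  (2,5):dx=+3,dy=-3->D; (2,6):dx=-1,dy=+4->D; (2,7):dx=-4,dy=+9->D; (3,4):dx=+4,dy=+6->C
  (3,5):dx=+6,dy=-4->D; (3,6):dx=+2,dy=+3->C; (3,7):dx=-1,dy=+8->D; (4,5):dx=+2,dy=-10->D
  (4,6):dx=-2,dy=-3->C; (4,7):dx=-5,dy=+2->D; (5,6):dx=-4,dy=+7->D; (5,7):dx=-7,dy=+12->D
  (6,7):dx=-3,dy=+5->D
Step 2: C = 8, D = 13, total pairs = 21.
Step 3: tau = (C - D)/(n(n-1)/2) = (8 - 13)/21 = -0.238095.
Step 4: Exact two-sided p-value (enumerate n! = 5040 permutations of y under H0): p = 0.561905.
Step 5: alpha = 0.05. fail to reject H0.

tau_b = -0.2381 (C=8, D=13), p = 0.561905, fail to reject H0.


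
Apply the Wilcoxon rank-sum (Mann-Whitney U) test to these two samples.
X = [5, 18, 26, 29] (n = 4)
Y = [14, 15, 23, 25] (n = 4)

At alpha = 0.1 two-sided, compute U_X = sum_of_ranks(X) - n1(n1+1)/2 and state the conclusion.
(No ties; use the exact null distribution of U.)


Step 1: Combine and sort all 8 observations; assign midranks.
sorted (value, group): (5,X), (14,Y), (15,Y), (18,X), (23,Y), (25,Y), (26,X), (29,X)
ranks: 5->1, 14->2, 15->3, 18->4, 23->5, 25->6, 26->7, 29->8
Step 2: Rank sum for X: R1 = 1 + 4 + 7 + 8 = 20.
Step 3: U_X = R1 - n1(n1+1)/2 = 20 - 4*5/2 = 20 - 10 = 10.
       U_Y = n1*n2 - U_X = 16 - 10 = 6.
Step 4: No ties, so the exact null distribution of U (based on enumerating the C(8,4) = 70 equally likely rank assignments) gives the two-sided p-value.
Step 5: p-value = 0.685714; compare to alpha = 0.1. fail to reject H0.

U_X = 10, p = 0.685714, fail to reject H0 at alpha = 0.1.


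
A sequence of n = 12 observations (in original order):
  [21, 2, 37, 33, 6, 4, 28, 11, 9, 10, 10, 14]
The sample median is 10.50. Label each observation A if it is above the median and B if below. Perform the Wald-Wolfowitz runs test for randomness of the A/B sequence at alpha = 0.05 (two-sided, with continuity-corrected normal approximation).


Step 1: Compute median = 10.50; label A = above, B = below.
Labels in order: ABAABBAABBBA  (n_A = 6, n_B = 6)
Step 2: Count runs R = 7.
Step 3: Under H0 (random ordering), E[R] = 2*n_A*n_B/(n_A+n_B) + 1 = 2*6*6/12 + 1 = 7.0000.
        Var[R] = 2*n_A*n_B*(2*n_A*n_B - n_A - n_B) / ((n_A+n_B)^2 * (n_A+n_B-1)) = 4320/1584 = 2.7273.
        SD[R] = 1.6514.
Step 4: R = E[R], so z = 0 with no continuity correction.
Step 5: Two-sided p-value via normal approximation = 2*(1 - Phi(|z|)) = 1.000000.
Step 6: alpha = 0.05. fail to reject H0.

R = 7, z = 0.0000, p = 1.000000, fail to reject H0.


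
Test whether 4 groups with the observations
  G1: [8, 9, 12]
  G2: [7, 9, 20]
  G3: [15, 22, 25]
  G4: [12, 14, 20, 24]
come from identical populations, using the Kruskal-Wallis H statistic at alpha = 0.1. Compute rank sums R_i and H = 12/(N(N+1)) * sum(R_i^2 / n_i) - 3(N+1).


Step 1: Combine all N = 13 observations and assign midranks.
sorted (value, group, rank): (7,G2,1), (8,G1,2), (9,G1,3.5), (9,G2,3.5), (12,G1,5.5), (12,G4,5.5), (14,G4,7), (15,G3,8), (20,G2,9.5), (20,G4,9.5), (22,G3,11), (24,G4,12), (25,G3,13)
Step 2: Sum ranks within each group.
R_1 = 11 (n_1 = 3)
R_2 = 14 (n_2 = 3)
R_3 = 32 (n_3 = 3)
R_4 = 34 (n_4 = 4)
Step 3: H = 12/(N(N+1)) * sum(R_i^2/n_i) - 3(N+1)
     = 12/(13*14) * (11^2/3 + 14^2/3 + 32^2/3 + 34^2/4) - 3*14
     = 0.065934 * 736 - 42
     = 6.527473.
Step 4: Ties present; correction factor C = 1 - 18/(13^3 - 13) = 0.991758. Corrected H = 6.527473 / 0.991758 = 6.581717.
Step 5: Under H0, H ~ chi^2(3); p-value = 0.086495.
Step 6: alpha = 0.1. reject H0.

H = 6.5817, df = 3, p = 0.086495, reject H0.


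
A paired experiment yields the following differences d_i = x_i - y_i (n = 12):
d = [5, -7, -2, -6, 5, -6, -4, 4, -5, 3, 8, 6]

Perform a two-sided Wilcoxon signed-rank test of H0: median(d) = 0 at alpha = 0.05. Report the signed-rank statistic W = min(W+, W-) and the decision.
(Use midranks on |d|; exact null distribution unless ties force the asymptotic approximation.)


Step 1: Drop any zero differences (none here) and take |d_i|.
|d| = [5, 7, 2, 6, 5, 6, 4, 4, 5, 3, 8, 6]
Step 2: Midrank |d_i| (ties get averaged ranks).
ranks: |5|->6, |7|->11, |2|->1, |6|->9, |5|->6, |6|->9, |4|->3.5, |4|->3.5, |5|->6, |3|->2, |8|->12, |6|->9
Step 3: Attach original signs; sum ranks with positive sign and with negative sign.
W+ = 6 + 6 + 3.5 + 2 + 12 + 9 = 38.5
W- = 11 + 1 + 9 + 9 + 3.5 + 6 = 39.5
(Check: W+ + W- = 78 should equal n(n+1)/2 = 78.)
Step 4: Test statistic W = min(W+, W-) = 38.5.
Step 5: Ties in |d|, so use the tie-corrected normal approximation.
        E[W] = n(n+1)/4 = 12*13/4 = 39.
        Tie groups: |d|=4 (t=2), |d|=5 (t=3), |d|=6 (t=3); sum(t^3 - t) = 54.
        Var[W] = n(n+1)(2n+1)/24 - sum(t^3-t)/48 = 3900/24 - 54/48 = 161.375.
        z = (W - E[W]) / sqrt(Var[W]) = (38.5 - 39) / 12.7033 = -0.0394.
        Two-sided p = 2*Phi(z) = 0.968604.
Step 6: alpha = 0.05. fail to reject H0.

W+ = 38.5, W- = 39.5, W = min = 38.5, p = 0.968604, fail to reject H0.


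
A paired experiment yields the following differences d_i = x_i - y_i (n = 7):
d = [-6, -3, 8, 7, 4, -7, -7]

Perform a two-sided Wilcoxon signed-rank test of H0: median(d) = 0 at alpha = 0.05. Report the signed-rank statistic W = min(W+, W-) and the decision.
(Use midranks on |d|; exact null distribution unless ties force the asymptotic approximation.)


Step 1: Drop any zero differences (none here) and take |d_i|.
|d| = [6, 3, 8, 7, 4, 7, 7]
Step 2: Midrank |d_i| (ties get averaged ranks).
ranks: |6|->3, |3|->1, |8|->7, |7|->5, |4|->2, |7|->5, |7|->5
Step 3: Attach original signs; sum ranks with positive sign and with negative sign.
W+ = 7 + 5 + 2 = 14
W- = 3 + 1 + 5 + 5 = 14
(Check: W+ + W- = 28 should equal n(n+1)/2 = 28.)
Step 4: Test statistic W = min(W+, W-) = 14.
Step 5: Ties in |d|, so use the tie-corrected normal approximation.
        E[W] = n(n+1)/4 = 7*8/4 = 14.
        Tie groups: |d|=7 (t=3); sum(t^3 - t) = 24.
        Var[W] = n(n+1)(2n+1)/24 - sum(t^3-t)/48 = 840/24 - 24/48 = 34.5.
        z = (W - E[W]) / sqrt(Var[W]) = (14 - 14) / 5.8737 = 0.0000.
        Two-sided p = 2*Phi(z) = 1.000000.
Step 6: alpha = 0.05. fail to reject H0.

W+ = 14, W- = 14, W = min = 14, p = 1.000000, fail to reject H0.


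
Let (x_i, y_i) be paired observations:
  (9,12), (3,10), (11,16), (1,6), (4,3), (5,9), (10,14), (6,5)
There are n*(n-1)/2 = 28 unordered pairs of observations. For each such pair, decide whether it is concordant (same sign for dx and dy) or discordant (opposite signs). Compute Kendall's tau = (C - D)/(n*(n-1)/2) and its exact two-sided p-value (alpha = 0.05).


Step 1: Enumerate the 28 unordered pairs (i,j) with i<j and classify each by sign(x_j-x_i) * sign(y_j-y_i).
  (1,2):dx=-6,dy=-2->C; (1,3):dx=+2,dy=+4->C; (1,4):dx=-8,dy=-6->C; (1,5):dx=-5,dy=-9->C
  (1,6):dx=-4,dy=-3->C; (1,7):dx=+1,dy=+2->C; (1,8):dx=-3,dy=-7->C; (2,3):dx=+8,dy=+6->C
  (2,4):dx=-2,dy=-4->C; (2,5):dx=+1,dy=-7->D; (2,6):dx=+2,dy=-1->D; (2,7):dx=+7,dy=+4->C
  (2,8):dx=+3,dy=-5->D; (3,4):dx=-10,dy=-10->C; (3,5):dx=-7,dy=-13->C; (3,6):dx=-6,dy=-7->C
  (3,7):dx=-1,dy=-2->C; (3,8):dx=-5,dy=-11->C; (4,5):dx=+3,dy=-3->D; (4,6):dx=+4,dy=+3->C
  (4,7):dx=+9,dy=+8->C; (4,8):dx=+5,dy=-1->D; (5,6):dx=+1,dy=+6->C; (5,7):dx=+6,dy=+11->C
  (5,8):dx=+2,dy=+2->C; (6,7):dx=+5,dy=+5->C; (6,8):dx=+1,dy=-4->D; (7,8):dx=-4,dy=-9->C
Step 2: C = 22, D = 6, total pairs = 28.
Step 3: tau = (C - D)/(n(n-1)/2) = (22 - 6)/28 = 0.571429.
Step 4: Exact two-sided p-value (enumerate n! = 40320 permutations of y under H0): p = 0.061012.
Step 5: alpha = 0.05. fail to reject H0.

tau_b = 0.5714 (C=22, D=6), p = 0.061012, fail to reject H0.


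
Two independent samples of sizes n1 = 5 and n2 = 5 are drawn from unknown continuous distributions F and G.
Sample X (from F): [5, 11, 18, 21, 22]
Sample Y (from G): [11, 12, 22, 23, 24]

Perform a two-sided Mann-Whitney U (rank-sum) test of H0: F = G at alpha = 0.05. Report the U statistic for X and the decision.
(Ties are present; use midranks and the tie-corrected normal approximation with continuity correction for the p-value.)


Step 1: Combine and sort all 10 observations; assign midranks.
sorted (value, group): (5,X), (11,X), (11,Y), (12,Y), (18,X), (21,X), (22,X), (22,Y), (23,Y), (24,Y)
ranks: 5->1, 11->2.5, 11->2.5, 12->4, 18->5, 21->6, 22->7.5, 22->7.5, 23->9, 24->10
Step 2: Rank sum for X: R1 = 1 + 2.5 + 5 + 6 + 7.5 = 22.
Step 3: U_X = R1 - n1(n1+1)/2 = 22 - 5*6/2 = 22 - 15 = 7.
       U_Y = n1*n2 - U_X = 25 - 7 = 18.
Step 4: Ties are present, so use the tie-corrected normal approximation (with continuity correction) for the p-value.
Step 5: p-value = 0.293326; compare to alpha = 0.05. fail to reject H0.

U_X = 7, p = 0.293326, fail to reject H0 at alpha = 0.05.


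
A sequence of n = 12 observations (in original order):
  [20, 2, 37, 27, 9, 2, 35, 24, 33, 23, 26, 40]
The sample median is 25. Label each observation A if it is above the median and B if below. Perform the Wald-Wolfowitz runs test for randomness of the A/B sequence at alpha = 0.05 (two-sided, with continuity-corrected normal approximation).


Step 1: Compute median = 25; label A = above, B = below.
Labels in order: BBAABBABABAA  (n_A = 6, n_B = 6)
Step 2: Count runs R = 8.
Step 3: Under H0 (random ordering), E[R] = 2*n_A*n_B/(n_A+n_B) + 1 = 2*6*6/12 + 1 = 7.0000.
        Var[R] = 2*n_A*n_B*(2*n_A*n_B - n_A - n_B) / ((n_A+n_B)^2 * (n_A+n_B-1)) = 4320/1584 = 2.7273.
        SD[R] = 1.6514.
Step 4: Continuity-corrected z = (R - 0.5 - E[R]) / SD[R] = (8 - 0.5 - 7.0000) / 1.6514 = 0.3028.
Step 5: Two-sided p-value via normal approximation = 2*(1 - Phi(|z|)) = 0.762069.
Step 6: alpha = 0.05. fail to reject H0.

R = 8, z = 0.3028, p = 0.762069, fail to reject H0.
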